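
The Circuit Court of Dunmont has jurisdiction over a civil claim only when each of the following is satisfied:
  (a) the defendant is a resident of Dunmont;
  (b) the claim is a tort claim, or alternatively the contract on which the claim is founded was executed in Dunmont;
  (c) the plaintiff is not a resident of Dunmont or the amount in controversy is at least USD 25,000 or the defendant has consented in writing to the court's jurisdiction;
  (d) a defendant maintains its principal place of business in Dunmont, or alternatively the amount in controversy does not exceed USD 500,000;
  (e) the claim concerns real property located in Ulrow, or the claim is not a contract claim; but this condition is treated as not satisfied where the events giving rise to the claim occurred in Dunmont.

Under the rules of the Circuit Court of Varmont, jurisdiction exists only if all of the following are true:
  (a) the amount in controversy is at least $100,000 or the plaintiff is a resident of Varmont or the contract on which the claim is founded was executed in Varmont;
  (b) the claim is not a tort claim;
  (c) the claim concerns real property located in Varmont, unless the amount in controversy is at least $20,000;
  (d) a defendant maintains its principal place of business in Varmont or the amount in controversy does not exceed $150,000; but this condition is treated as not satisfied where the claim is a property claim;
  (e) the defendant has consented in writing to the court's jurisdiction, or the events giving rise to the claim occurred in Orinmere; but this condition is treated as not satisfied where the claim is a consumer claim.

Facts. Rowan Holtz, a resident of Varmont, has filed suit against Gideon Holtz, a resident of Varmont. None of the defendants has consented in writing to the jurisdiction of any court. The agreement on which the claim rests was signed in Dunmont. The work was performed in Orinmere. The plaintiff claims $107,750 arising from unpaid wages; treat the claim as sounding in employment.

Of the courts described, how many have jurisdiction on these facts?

The Circuit Court of Dunmont:
  (a) The defendant resides in Varmont, not Dunmont. Not met.
  (b) The contract was executed in Dunmont — that alternative is enough. Condition met.
  (c) The plaintiff resides in Varmont, which is not Dunmont, so one alternative holds. Satisfied.
  (d) The amount in controversy is 107,750 dollars, within the USD 500,000 ceiling, which satisfies one of the alternatives. Condition met.
  (e) The claim is an employment claim, not a contract claim, so one alternative holds. The exception is not triggered, since the operative events occurred in Orinmere, not Dunmont. Condition met.
  → No jurisdiction.
The Circuit Court of Varmont:
  (a) The amount in controversy is $107,750, which meets the 100,000 dollars floor, which satisfies one of the alternatives. Satisfied.
  (b) The claim is an employment claim, not a tort claim. Met.
  (c) The claim does not concern real property. However, the amount in controversy is USD 107,750, which meets the $20,000 floor, so the 'unless' proviso supplies this condition. Condition met.
  (d) The amount in controversy is 107,750 dollars, within the $150,000 ceiling — that alternative is enough. The exception is not triggered, since the claim is an employment claim, not a property claim. Satisfied.
  (e) The operative events occurred in Orinmere — that alternative is enough. The carve-out does not apply: the claim is an employment claim, not a consumer claim. Satisfied.
  → The court has jurisdiction.
Courts with jurisdiction: the Circuit Court of Varmont — 1 in total.

1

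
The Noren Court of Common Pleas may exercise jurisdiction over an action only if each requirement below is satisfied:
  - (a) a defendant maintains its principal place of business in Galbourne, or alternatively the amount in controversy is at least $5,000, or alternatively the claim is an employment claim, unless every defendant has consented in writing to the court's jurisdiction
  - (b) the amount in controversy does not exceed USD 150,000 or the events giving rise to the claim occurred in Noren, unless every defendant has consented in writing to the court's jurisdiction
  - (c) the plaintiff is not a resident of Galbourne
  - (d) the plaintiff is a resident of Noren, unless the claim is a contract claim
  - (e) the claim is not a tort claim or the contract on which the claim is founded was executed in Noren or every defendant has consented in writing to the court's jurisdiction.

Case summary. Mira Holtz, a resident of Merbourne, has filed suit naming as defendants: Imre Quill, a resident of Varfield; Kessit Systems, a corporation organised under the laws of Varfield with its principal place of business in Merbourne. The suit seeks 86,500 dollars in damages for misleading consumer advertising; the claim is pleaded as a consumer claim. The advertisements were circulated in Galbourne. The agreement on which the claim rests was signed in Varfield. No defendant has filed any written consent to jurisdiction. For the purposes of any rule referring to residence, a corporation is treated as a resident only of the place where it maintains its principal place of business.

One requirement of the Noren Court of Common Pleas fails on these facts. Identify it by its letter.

The Noren Court of Common Pleas:
  (a) The amount in controversy is $86,500, which meets the $5,000 floor — that alternative is enough. Satisfied.
  (b) The amount in controversy is 86,500 dollars, within the USD 150,000 ceiling — that alternative is enough. Condition met.
  (c) The plaintiff resides in Merbourne, which is not Galbourne. Satisfied.
  (d) The plaintiff resides in Merbourne, not Noren. The proviso offers no rescue either, since the claim is a consumer claim, not a contract claim. Fails.
  (e) The claim is a consumer claim, not a tort claim — that alternative is enough. Met.
Only condition (d) fails.

(d)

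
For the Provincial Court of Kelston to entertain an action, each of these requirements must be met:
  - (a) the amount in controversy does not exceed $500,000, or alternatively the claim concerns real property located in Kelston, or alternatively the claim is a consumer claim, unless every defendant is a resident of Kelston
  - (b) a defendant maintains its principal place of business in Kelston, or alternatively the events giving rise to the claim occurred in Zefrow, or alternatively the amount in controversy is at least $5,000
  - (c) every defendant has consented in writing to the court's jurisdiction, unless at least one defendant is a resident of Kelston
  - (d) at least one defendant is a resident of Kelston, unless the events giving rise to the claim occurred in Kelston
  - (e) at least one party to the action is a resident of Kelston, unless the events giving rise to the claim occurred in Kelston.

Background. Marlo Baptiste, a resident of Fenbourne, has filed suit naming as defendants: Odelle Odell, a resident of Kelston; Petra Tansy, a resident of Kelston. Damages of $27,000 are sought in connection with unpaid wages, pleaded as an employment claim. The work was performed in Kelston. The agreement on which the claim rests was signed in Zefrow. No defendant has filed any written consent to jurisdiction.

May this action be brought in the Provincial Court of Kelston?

The Provincial Court of Kelston:
  (a) The amount in controversy is $27,000, within the USD 500,000 ceiling, which satisfies one of the alternatives. Satisfied.
  (b) The amount in controversy is 27,000 dollars, which meets the 5,000 dollars floor, so this disjunct is met. Satisfied.
  (c) No such written consent has been filed. However, Odelle Odell resides in Kelston, so the 'unless' proviso supplies this condition. Satisfied.
  (d) Odelle Odell resides in Kelston. Condition met.
  (e) Odelle Odell resides in Kelston. Satisfied.
  → Jurisdiction lies.

Yes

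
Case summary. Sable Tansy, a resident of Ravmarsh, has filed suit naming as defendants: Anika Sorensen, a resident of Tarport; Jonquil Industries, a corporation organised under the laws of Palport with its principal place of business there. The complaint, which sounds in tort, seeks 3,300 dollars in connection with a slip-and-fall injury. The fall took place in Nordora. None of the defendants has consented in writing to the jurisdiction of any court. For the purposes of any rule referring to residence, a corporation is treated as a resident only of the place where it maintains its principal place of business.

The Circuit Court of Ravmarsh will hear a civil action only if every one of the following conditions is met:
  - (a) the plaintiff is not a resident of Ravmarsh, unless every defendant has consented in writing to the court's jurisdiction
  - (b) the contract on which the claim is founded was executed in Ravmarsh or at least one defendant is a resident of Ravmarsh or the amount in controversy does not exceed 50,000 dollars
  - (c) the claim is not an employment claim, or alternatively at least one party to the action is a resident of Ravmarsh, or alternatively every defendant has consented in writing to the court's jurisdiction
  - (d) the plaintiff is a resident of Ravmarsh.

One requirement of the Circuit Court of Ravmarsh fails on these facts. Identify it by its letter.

(a)

The Circuit Court of Ravmarsh:
  (a) The plaintiff resides in Ravmarsh. The proviso offers no rescue either, since no such written consent has been filed. Condition not met.
  (b) The amount in controversy is USD 3,300, within the 50,000 dollars ceiling, so this disjunct is met. Satisfied.
  (c) The claim is a tort claim, not an employment claim, so one alternative holds. Satisfied.
  (d) The plaintiff resides in Ravmarsh. Met.
Only condition (a) fails.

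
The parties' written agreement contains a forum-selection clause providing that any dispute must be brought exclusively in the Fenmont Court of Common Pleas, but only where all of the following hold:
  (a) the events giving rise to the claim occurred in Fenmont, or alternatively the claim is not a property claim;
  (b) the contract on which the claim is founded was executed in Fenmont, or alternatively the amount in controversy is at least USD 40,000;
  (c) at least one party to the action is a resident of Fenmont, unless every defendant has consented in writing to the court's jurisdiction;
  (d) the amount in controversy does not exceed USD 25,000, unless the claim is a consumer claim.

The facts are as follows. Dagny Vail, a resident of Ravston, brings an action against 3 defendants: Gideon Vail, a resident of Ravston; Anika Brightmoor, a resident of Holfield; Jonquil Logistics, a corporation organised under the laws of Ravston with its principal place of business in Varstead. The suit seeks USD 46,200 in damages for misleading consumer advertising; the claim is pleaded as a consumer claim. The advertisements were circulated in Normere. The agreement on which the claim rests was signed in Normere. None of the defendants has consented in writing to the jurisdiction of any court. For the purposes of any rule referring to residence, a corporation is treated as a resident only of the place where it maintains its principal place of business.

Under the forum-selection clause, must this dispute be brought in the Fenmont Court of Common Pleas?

The Fenmont Court of Common Pleas:
  (a) The claim is a consumer claim, not a property claim, which satisfies one of the alternatives. Met.
  (b) The amount in controversy is 46,200 dollars, which meets the USD 40,000 floor, which satisfies one of the alternatives. Met.
  (c) No party resides in Fenmont. And no such written consent has been filed, so the proviso does not save it. Not satisfied.
  (d) The amount in controversy is 46,200 dollars, above the USD 25,000 ceiling. The proviso rescues it, though: the claim is a consumer claim. Satisfied.
  → The clause does not apply.

No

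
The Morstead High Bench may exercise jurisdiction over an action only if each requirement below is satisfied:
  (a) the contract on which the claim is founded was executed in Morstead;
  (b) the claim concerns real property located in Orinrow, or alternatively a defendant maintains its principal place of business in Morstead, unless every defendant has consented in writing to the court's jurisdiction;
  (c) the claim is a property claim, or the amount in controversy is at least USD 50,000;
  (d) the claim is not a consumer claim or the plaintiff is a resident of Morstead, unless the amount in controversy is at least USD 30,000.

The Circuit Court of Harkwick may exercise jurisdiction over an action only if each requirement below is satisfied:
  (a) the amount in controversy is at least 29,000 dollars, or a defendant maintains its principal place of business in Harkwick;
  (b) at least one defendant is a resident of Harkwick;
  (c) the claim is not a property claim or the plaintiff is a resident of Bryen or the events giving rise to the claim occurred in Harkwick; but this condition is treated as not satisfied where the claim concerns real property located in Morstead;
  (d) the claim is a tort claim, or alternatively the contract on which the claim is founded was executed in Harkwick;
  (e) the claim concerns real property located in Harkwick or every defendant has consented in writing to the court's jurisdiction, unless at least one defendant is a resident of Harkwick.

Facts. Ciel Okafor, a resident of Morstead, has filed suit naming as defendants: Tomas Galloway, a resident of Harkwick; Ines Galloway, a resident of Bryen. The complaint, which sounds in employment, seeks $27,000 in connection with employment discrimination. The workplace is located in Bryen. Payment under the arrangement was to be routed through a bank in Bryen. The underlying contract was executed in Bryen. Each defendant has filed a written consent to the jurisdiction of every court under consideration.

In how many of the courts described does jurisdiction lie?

The Morstead High Bench:
  (a) The contract was executed in Bryen, not Morstead. Condition not met.
  (b) The claim does not concern real property; no defendant is a corporation — none of the alternatives is met. But every defendant has filed written consent, and the 'unless' clause therefore excuses the requirement. Met.
  (c) The claim is an employment claim, not a property claim; the amount in controversy is $27,000, below the 50,000 dollars floor — no alternative holds. Not met.
  (d) The claim is an employment claim, not a consumer claim, which satisfies one of the alternatives. Satisfied.
  → No jurisdiction.
The Circuit Court of Harkwick:
  (a) The amount in controversy is USD 27,000, below the $29,000 floor; no defendant is a corporation — no alternative holds. Not satisfied.
  (b) Tomas Galloway resides in Harkwick. Satisfied.
  (c) The claim is an employment claim, not a property claim — that alternative is enough. The carve-out does not apply: the claim does not concern real property. Satisfied.
  (d) The claim is an employment claim, not a tort claim; the contract was executed in Bryen, not Harkwick — no alternative holds. Not met.
  (e) Every defendant has filed written consent, so this disjunct is met. Met.
  → At least one condition fails; no jurisdiction.
No court satisfies all of its conditions.

0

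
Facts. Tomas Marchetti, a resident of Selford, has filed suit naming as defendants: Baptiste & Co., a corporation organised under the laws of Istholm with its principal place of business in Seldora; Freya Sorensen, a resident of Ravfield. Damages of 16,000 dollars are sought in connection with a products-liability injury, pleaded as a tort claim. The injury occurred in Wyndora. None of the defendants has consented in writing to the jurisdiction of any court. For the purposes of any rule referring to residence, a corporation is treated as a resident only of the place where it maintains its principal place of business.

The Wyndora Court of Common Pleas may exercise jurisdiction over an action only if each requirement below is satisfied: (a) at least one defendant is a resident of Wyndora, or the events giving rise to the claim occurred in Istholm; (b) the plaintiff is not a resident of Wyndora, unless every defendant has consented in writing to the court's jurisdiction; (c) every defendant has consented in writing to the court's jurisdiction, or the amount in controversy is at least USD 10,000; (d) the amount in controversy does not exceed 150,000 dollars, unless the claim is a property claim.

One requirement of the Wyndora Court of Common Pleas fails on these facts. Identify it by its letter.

(a)

The Wyndora Court of Common Pleas:
  (a) No defendant resides in Wyndora (they reside in Seldora, Ravfield); the operative events occurred in Wyndora, not Istholm — every alternative fails. Condition not met.
  (b) The plaintiff resides in Selford, which is not Wyndora. Met.
  (c) The amount in controversy is 16,000 dollars, which meets the 10,000 dollars floor — that alternative is enough. Satisfied.
  (d) The amount in controversy is USD 16,000, within the USD 150,000 ceiling. Satisfied.
Only condition (a) fails.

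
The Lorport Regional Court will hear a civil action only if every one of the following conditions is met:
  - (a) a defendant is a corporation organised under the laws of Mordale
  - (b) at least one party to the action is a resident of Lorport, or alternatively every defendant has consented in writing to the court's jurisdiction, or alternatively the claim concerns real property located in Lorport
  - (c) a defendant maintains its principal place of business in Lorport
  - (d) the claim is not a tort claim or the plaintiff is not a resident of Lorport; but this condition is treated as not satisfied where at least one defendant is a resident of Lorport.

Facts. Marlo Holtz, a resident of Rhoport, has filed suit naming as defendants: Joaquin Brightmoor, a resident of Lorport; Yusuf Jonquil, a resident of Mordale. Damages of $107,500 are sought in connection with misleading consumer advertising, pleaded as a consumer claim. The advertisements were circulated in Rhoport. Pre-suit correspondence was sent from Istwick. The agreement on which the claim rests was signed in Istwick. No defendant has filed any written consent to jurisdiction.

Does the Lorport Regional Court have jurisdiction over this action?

No

The Lorport Regional Court:
  (a) No defendant is a corporation. Not met.
  (b) Joaquin Brightmoor resides in Lorport, which satisfies one of the alternatives. Met.
  (c) No defendant is a corporation. Not met.
  (d) The claim is a consumer claim, not a tort claim — that alternative is enough. But Joaquin Brightmoor resides in Lorport, triggering the carve-out and defeating this condition. Condition not met.
  → At least one condition fails; no jurisdiction.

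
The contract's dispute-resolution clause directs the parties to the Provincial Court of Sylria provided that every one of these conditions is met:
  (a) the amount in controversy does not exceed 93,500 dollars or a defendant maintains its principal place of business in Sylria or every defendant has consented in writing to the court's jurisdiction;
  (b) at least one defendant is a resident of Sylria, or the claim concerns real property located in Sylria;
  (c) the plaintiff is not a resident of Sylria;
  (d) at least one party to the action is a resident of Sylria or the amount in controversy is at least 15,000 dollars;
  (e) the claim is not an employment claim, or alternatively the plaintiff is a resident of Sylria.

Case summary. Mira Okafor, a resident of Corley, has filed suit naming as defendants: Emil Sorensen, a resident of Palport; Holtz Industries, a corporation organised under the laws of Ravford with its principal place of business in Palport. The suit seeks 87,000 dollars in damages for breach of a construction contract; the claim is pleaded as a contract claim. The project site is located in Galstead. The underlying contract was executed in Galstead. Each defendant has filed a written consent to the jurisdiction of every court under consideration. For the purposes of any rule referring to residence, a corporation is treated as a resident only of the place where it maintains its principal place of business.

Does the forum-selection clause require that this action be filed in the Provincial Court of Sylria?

No

The Provincial Court of Sylria:
  (a) The amount in controversy is 87,000 dollars, within the 93,500 dollars ceiling, so one alternative holds. Condition met.
  (b) No defendant resides in Sylria (they reside in Palport, Palport); the claim does not concern real property — no alternative holds. Not satisfied.
  (c) The plaintiff resides in Corley, which is not Sylria. Satisfied.
  (d) The amount in controversy is $87,000, which meets the $15,000 floor — that alternative is enough. Condition met.
  (e) The claim is a contract claim, not an employment claim — that alternative is enough. Satisfied.
  → The clause does not apply.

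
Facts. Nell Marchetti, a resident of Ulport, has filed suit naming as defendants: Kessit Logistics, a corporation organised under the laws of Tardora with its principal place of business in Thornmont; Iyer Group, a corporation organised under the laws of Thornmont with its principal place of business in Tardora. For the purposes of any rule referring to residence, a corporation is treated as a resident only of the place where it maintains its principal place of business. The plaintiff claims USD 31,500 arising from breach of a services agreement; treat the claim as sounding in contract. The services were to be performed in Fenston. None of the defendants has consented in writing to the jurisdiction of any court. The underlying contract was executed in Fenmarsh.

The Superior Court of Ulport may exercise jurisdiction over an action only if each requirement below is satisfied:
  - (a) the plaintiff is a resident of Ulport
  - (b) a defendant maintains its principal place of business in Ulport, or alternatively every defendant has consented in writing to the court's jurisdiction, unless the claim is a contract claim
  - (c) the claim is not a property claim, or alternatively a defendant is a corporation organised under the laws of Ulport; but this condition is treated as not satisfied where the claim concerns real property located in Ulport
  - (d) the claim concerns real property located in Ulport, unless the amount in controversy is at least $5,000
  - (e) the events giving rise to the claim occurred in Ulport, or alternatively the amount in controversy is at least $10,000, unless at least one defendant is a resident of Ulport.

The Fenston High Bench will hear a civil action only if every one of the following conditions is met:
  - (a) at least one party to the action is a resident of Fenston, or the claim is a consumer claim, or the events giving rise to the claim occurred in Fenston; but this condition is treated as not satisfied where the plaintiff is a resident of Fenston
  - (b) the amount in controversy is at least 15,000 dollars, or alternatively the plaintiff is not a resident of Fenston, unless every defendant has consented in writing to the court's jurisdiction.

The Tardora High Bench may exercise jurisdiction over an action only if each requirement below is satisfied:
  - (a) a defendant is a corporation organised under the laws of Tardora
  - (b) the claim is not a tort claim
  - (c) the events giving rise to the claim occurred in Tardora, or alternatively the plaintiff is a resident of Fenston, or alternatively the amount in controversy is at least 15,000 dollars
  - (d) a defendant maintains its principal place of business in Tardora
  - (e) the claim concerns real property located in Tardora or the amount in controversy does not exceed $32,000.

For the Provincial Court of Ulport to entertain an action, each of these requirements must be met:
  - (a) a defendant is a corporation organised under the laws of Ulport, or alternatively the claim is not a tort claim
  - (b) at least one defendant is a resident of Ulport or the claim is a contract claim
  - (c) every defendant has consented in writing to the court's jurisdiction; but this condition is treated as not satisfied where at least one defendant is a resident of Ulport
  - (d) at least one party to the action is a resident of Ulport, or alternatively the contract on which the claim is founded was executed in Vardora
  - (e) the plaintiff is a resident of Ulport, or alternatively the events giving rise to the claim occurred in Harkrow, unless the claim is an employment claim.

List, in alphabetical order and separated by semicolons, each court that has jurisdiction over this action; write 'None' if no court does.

the Fenston High Bench; the Superior Court of Ulport; the Tardora High Bench

The Superior Court of Ulport:
  (a) The plaintiff resides in Ulport. Met.
  (b) The corporate defendant(s) have their principal place of business in Tardora, Thornmont, not Ulport; no such written consent has been filed — no alternative holds. But the claim is a contract claim, and the 'unless' clause therefore excuses the requirement. Condition met.
  (c) The claim is a contract claim, not a property claim, so this disjunct is met. And the carve-out is inapplicable — the claim does not concern real property. Met.
  (d) The claim does not concern real property. The proviso rescues it, though: the amount in controversy is USD 31,500, which meets the 5,000 dollars floor. Condition met.
  (e) The amount in controversy is USD 31,500, which meets the USD 10,000 floor, so one alternative holds. Satisfied.
  → All conditions met; jurisdiction exists.
The Fenston High Bench:
  (a) The operative events occurred in Fenston, which satisfies one of the alternatives. The carve-out does not apply: the plaintiff resides in Ulport, not Fenston. Condition met.
  (b) The amount in controversy is USD 31,500, which meets the $15,000 floor, which satisfies one of the alternatives. Condition met.
  → Jurisdiction lies.
The Tardora High Bench:
  (a) Kessit Logistics is organised under the laws of Tardora. Satisfied.
  (b) The claim is a contract claim, not a tort claim. Condition met.
  (c) The amount in controversy is USD 31,500, which meets the USD 15,000 floor, so this disjunct is met. Met.
  (d) Iyer Group has its principal place of business in Tardora. Met.
  (e) The amount in controversy is $31,500, within the 32,000 dollars ceiling, which satisfies one of the alternatives. Condition met.
  → The court has jurisdiction.
The Provincial Court of Ulport:
  (a) The claim is a contract claim, not a tort claim, which satisfies one of the alternatives. Satisfied.
  (b) The claim is a contract claim, which satisfies one of the alternatives. Condition met.
  (c) No such written consent has been filed. Condition not met.
  (d) Nell Marchetti resides in Ulport, so this disjunct is met. Satisfied.
  (e) The plaintiff resides in Ulport, so one alternative holds. Condition met.
  → At least one condition fails; no jurisdiction.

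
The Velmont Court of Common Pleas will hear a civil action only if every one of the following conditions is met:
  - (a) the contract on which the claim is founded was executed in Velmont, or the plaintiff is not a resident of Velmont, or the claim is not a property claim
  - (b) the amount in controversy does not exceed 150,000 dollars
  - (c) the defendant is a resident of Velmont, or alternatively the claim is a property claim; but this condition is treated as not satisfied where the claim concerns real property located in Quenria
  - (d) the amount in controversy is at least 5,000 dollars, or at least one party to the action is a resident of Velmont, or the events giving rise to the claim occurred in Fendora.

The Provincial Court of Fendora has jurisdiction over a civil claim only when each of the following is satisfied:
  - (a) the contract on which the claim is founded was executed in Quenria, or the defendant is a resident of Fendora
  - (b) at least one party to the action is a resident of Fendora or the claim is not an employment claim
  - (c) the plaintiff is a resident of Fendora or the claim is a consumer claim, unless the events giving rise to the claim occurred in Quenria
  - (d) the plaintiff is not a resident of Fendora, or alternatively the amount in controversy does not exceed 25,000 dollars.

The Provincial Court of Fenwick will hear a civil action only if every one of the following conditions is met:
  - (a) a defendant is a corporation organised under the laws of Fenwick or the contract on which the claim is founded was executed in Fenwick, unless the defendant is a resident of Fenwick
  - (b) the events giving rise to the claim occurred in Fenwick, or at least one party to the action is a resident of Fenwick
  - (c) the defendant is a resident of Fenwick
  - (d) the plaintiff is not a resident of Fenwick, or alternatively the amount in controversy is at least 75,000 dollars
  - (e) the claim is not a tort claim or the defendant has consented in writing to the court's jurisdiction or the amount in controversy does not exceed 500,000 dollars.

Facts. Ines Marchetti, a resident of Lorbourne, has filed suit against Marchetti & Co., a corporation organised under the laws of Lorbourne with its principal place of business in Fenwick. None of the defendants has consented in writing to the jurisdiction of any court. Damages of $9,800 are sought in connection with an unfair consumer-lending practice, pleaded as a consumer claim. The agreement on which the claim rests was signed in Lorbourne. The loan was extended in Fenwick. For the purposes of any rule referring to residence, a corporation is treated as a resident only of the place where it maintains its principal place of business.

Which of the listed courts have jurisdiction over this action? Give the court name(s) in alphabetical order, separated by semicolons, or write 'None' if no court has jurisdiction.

the Provincial Court of Fenwick

The Velmont Court of Common Pleas:
  (a) The plaintiff resides in Lorbourne, which is not Velmont, so one alternative holds. Satisfied.
  (b) The amount in controversy is USD 9,800, within the $150,000 ceiling. Satisfied.
  (c) The defendant resides in Fenwick, not Velmont; the claim is a consumer claim, not a property claim — none of the alternatives is met. Not satisfied.
  (d) The amount in controversy is 9,800 dollars, which meets the $5,000 floor, so one alternative holds. Satisfied.
  → Not every requirement is met — no jurisdiction.
The Provincial Court of Fendora:
  (a) The contract was executed in Lorbourne, not Quenria; the defendant resides in Fenwick, not Fendora — every alternative fails. Not satisfied.
  (b) The claim is a consumer claim, not an employment claim, which satisfies one of the alternatives. Condition met.
  (c) The claim is a consumer claim, which satisfies one of the alternatives. Met.
  (d) The plaintiff resides in Lorbourne, which is not Fendora, so one alternative holds. Condition met.
  → At least one condition fails; no jurisdiction.
The Provincial Court of Fenwick:
  (a) The corporate defendant(s) are organised in Lorbourne, not Fenwick; the contract was executed in Lorbourne, not Fenwick — every alternative fails. But the defendant resides in Fenwick, and the 'unless' clause therefore excuses the requirement. Satisfied.
  (b) The operative events occurred in Fenwick — that alternative is enough. Met.
  (c) The defendant resides in Fenwick. Met.
  (d) The plaintiff resides in Lorbourne, which is not Fenwick, so this disjunct is met. Satisfied.
  (e) The claim is a consumer claim, not a tort claim, which satisfies one of the alternatives. Satisfied.
  → Jurisdiction lies.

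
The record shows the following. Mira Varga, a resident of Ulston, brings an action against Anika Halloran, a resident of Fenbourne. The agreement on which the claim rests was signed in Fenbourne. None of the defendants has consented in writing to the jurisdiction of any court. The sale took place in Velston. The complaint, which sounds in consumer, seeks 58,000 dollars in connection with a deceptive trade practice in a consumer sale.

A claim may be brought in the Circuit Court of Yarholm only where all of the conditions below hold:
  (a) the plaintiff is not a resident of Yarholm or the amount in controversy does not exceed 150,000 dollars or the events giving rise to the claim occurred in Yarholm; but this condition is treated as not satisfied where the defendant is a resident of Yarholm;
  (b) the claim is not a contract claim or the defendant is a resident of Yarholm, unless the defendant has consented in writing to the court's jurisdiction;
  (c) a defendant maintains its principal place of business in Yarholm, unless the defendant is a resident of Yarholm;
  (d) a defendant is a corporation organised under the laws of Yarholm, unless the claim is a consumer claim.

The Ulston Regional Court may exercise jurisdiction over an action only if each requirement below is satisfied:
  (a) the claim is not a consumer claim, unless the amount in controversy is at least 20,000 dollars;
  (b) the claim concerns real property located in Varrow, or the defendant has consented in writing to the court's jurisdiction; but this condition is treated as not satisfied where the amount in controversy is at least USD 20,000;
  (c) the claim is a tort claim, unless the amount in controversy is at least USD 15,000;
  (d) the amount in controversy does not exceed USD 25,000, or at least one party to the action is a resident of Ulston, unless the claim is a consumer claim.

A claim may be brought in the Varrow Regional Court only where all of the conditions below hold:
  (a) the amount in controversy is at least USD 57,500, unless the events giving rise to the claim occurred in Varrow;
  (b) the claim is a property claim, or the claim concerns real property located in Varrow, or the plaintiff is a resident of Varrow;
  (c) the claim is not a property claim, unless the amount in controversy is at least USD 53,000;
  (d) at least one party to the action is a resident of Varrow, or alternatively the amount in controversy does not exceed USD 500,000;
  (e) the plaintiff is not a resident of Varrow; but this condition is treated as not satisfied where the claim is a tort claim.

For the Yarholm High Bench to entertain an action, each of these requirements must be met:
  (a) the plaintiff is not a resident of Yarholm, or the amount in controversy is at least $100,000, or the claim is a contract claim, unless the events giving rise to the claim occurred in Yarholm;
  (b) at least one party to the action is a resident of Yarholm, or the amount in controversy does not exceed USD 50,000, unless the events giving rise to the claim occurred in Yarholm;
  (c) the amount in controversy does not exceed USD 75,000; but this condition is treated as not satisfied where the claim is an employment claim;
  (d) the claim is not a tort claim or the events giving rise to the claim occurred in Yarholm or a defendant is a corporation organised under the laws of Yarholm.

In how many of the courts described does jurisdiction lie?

The Circuit Court of Yarholm:
  (a) The plaintiff resides in Ulston, which is not Yarholm, so one alternative holds. And the carve-out is inapplicable — the defendant resides in Fenbourne, not Yarholm. Condition met.
  (b) The claim is a consumer claim, not a contract claim, so this disjunct is met. Satisfied.
  (c) No defendant is a corporation. And the defendant resides in Fenbourne, not Yarholm, so the proviso does not save it. Condition not met.
  (d) No defendant is a corporation. However, the claim is a consumer claim, so the 'unless' proviso supplies this condition. Met.
  → No jurisdiction.
The Ulston Regional Court:
  (a) The claim is a consumer claim. However, the amount in controversy is USD 58,000, which meets the $20,000 floor, so the 'unless' proviso supplies this condition. Met.
  (b) The claim does not concern real property; no such written consent has been filed — none of the alternatives is met. Fails.
  (c) The claim is a consumer claim, not a tort claim. However, the amount in controversy is $58,000, which meets the $15,000 floor, so the 'unless' proviso supplies this condition. Satisfied.
  (d) Mira Varga resides in Ulston — that alternative is enough. Satisfied.
  → The court lacks jurisdiction.
The Varrow Regional Court:
  (a) The amount in controversy is 58,000 dollars, which meets the 57,500 dollars floor. Met.
  (b) The claim is a consumer claim, not a property claim; the claim does not concern real property; the plaintiff resides in Ulston, not Varrow — no alternative holds. Not satisfied.
  (c) The claim is a consumer claim, not a property claim. Met.
  (d) The amount in controversy is 58,000 dollars, within the $500,000 ceiling, so one alternative holds. Satisfied.
  (e) The plaintiff resides in Ulston, which is not Varrow. The exception is not triggered, since the claim is a consumer claim, not a tort claim. Met.
  → The court lacks jurisdiction.
The Yarholm High Bench:
  (a) The plaintiff resides in Ulston, which is not Yarholm, so this disjunct is met. Satisfied.
  (b) No party resides in Yarholm; the amount in controversy is USD 58,000, above the $50,000 ceiling — none of the alternatives is met. And the operative events occurred in Velston, not Yarholm, so the proviso does not save it. Fails.
  (c) The amount in controversy is 58,000 dollars, within the USD 75,000 ceiling. The carve-out does not apply: the claim is a consumer claim, not an employment claim. Met.
  (d) The claim is a consumer claim, not a tort claim — that alternative is enough. Met.
  → No jurisdiction.
No court satisfies all of its conditions.

0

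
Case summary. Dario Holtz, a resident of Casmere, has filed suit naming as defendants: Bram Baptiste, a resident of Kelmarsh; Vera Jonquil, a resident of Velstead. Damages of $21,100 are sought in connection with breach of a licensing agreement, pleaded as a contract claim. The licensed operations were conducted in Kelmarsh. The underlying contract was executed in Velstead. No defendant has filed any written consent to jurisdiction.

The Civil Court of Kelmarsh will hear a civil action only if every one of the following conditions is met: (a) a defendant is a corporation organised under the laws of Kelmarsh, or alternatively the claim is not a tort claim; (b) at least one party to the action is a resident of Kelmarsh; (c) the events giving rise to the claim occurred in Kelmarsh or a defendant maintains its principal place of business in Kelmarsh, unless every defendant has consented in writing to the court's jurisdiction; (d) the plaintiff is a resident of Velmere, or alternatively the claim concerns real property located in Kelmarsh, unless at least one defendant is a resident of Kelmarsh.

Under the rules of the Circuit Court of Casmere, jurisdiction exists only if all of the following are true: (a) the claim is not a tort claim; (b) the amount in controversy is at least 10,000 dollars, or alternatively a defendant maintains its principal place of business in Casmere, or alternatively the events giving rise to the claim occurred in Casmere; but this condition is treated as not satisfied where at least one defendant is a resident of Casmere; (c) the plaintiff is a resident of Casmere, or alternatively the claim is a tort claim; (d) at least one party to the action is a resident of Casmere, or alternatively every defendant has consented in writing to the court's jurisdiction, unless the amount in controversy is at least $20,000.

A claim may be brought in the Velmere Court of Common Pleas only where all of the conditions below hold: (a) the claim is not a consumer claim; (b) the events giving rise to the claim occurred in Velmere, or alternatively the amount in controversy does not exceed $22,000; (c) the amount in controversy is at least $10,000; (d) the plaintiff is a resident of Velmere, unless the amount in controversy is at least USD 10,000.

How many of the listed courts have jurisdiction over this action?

The Civil Court of Kelmarsh:
  (a) The claim is a contract claim, not a tort claim, which satisfies one of the alternatives. Condition met.
  (b) Bram Baptiste resides in Kelmarsh. Met.
  (c) The operative events occurred in Kelmarsh, so this disjunct is met. Condition met.
  (d) The plaintiff resides in Casmere, not Velmere; the claim does not concern real property — every alternative fails. The proviso rescues it, though: Bram Baptiste resides in Kelmarsh. Satisfied.
  → Every requirement is satisfied — jurisdiction.
The Circuit Court of Casmere:
  (a) The claim is a contract claim, not a tort claim. Satisfied.
  (b) The amount in controversy is USD 21,100, which meets the USD 10,000 floor, which satisfies one of the alternatives. And the carve-out is inapplicable — no defendant resides in Casmere (they reside in Kelmarsh, Velstead). Condition met.
  (c) The plaintiff resides in Casmere — that alternative is enough. Satisfied.
  (d) Dario Holtz resides in Casmere, which satisfies one of the alternatives. Met.
  → Jurisdiction lies.
The Velmere Court of Common Pleas:
  (a) The claim is a contract claim, not a consumer claim. Condition met.
  (b) The amount in controversy is USD 21,100, within the 22,000 dollars ceiling, which satisfies one of the alternatives. Condition met.
  (c) The amount in controversy is $21,100, which meets the 10,000 dollars floor. Met.
  (d) The plaintiff resides in Casmere, not Velmere. However, the amount in controversy is USD 21,100, which meets the 10,000 dollars floor, so the 'unless' proviso supplies this condition. Condition met.
  → Jurisdiction lies.
Courts with jurisdiction: the Civil Court of Kelmarsh, the Circuit Court of Casmere, the Velmere Court of Common Pleas — 3 in total.

3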